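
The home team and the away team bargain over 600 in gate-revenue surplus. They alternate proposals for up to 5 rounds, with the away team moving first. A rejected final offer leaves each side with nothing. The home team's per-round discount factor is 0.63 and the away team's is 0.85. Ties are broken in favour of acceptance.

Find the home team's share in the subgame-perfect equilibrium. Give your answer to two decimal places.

Round 5 (the away team proposes): the home team will accept anything ≥ 0, so the away team offers 0 and keeps 600.
Round 4 (the home team proposes): the away team can get 600 next round, worth 0.85 × 600 = 510 now. The home team offers 510 and keeps 600 − 510 = 90.
Round 3 (the away team proposes): the home team can get 90 next round, worth 0.63 × 90 = 56.7 now, so the away team offers 56.7, keeping 543.3.
Round 2 (the home team proposes): the away team can get 543.3 next round, worth 0.85 × 543.3 = 461.805 now; the home team offers that and keeps 138.195.
Round 1 (the away team proposes): the home team can get 138.195 next round, worth 0.63 × 138.195 = 87.06285 now; the away team offers that and keeps 512.93715.

87.06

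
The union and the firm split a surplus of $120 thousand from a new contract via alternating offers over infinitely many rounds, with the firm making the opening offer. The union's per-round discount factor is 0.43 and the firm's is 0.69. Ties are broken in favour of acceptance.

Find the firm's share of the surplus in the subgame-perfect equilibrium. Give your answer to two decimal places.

In a stationary SPE each proposer offers the other exactly their discounted continuation value.
If the firm keeps x when proposing and the union keeps y when proposing, then x = 120 − 0.43y and y = 120 − 0.69x.
Solving: x = 120(1 − 0.43) / (1 − 0.69·0.43) = 68.4 / 0.7033 ≈ 97.2558.
The union gets 120 − 97.2558 ≈ 22.7442.

97.26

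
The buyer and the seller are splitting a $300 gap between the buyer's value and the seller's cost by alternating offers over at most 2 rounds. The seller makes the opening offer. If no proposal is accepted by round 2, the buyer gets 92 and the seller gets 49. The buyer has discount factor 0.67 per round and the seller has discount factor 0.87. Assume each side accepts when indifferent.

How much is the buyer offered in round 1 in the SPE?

168.17

Work backward from the last round.
Round 2 (the buyer proposes): the seller gets 49 if talks fail, so the buyer offers 49 and keeps 251.
Round 1 (the seller proposes): the buyer can get 251 next round, worth 0.67 × 251 = 168.17 now, so the seller offers 168.17, keeping 131.83.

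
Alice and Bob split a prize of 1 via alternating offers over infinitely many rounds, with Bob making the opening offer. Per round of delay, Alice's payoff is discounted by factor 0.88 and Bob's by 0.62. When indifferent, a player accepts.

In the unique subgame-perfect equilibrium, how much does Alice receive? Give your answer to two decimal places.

0.74

In a stationary SPE each proposer offers the other exactly their discounted continuation value.
If Bob keeps x when proposing and Alice keeps y when proposing, then x = 1 − 0.88y and y = 1 − 0.62x.
Solving: x = 1(1 − 0.88) / (1 − 0.62·0.88) = 0.12 / 0.4544 ≈ 0.2641.
Alice gets 1 − 0.2641 ≈ 0.7359.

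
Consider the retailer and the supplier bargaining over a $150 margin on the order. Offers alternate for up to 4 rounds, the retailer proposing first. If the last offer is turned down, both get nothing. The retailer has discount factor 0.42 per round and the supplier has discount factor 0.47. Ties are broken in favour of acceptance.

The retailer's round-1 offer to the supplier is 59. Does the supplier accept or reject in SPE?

Work out the supplier's continuation value if the offer is rejected.
Round 4 (the supplier proposes): the retailer will accept anything ≥ 0, so the supplier offers 0 and keeps 150.
Round 3 (the retailer proposes): the supplier can get 150 next round, worth 0.47 × 150 = 70.5 now, so the retailer offers 70.5, keeping 79.5.
Round 2 (the supplier proposes): the retailer can get 79.5 next round, worth 0.42 × 79.5 = 33.39 now, so the supplier offers 33.39, keeping 116.61.
So by rejecting in round 1, the supplier gets 116.61 next round, worth 0.47 × 116.61 = 54.8067 now.
Offer 59 ≥ 54.8067, so the supplier accepts.

Accept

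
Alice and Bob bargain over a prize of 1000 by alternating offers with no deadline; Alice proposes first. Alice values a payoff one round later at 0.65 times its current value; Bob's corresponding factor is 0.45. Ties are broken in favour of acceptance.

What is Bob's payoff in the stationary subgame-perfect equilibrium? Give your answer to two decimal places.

Let x be Alice's share when Alice proposes and y be Bob's share when Bob proposes.
Bob accepts iff offered ≥ 0.45·y, so x = 1000 − 0.45y. Symmetrically y = 1000 − 0.65x.
Substituting: x = 1000 − 0.45(1000 − 0.65x), giving x(1 − 0.65·0.45) = 1000(1 − 0.45).
So x = 1000 × 0.55 / 0.7075 ≈ 777.3852, and Bob receives 1000 − x ≈ 222.6148.

222.61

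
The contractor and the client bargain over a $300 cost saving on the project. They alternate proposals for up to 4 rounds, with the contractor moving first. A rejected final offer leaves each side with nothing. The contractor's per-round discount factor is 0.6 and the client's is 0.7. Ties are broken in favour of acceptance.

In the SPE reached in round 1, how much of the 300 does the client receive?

172.2

Round 4 (the client proposes): the contractor will accept anything ≥ 0, so the client offers 0 and keeps 300.
Round 3 (the contractor proposes): the client can get 300 next round, worth 0.7 × 300 = 210 now; the contractor offers that and keeps 90.
Round 2 (the client proposes): the contractor can get 90 next round, worth 0.6 × 90 = 54 now; the client offers that and keeps 246.
Round 1 (the contractor proposes): the client can get 246 next round, worth 0.7 × 246 = 172.2 now. The contractor offers 172.2 and keeps 300 − 172.2 = 127.8.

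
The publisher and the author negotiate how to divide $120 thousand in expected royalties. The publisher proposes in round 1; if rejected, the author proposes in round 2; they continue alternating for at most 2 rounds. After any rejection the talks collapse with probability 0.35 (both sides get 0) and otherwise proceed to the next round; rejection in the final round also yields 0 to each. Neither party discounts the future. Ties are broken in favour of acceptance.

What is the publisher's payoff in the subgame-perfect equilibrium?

42

Round 2 (the author proposes): rejection yields 0 for the publisher; the author offers 0 and keeps 120.
Round 1 (the publisher proposes): rejecting gives the author an expected 0.65 × 120 = 78. The publisher offers 78 and keeps 120 − 78 = 42.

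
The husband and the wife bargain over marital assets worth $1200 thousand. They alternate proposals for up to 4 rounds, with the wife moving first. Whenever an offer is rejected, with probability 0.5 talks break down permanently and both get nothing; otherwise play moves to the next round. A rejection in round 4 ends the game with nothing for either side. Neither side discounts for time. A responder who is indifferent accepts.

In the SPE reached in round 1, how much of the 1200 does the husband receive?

By backward induction:
Round 4 (the husband proposes): rejection yields 0 for the wife; the husband offers 0 and keeps 1200.
Round 3 (the wife proposes): rejecting gives the husband an expected 0.5 × 1200 = 600. The wife offers 600 and keeps 1200 − 600 = 600.
Round 2 (the husband proposes): rejecting gives the wife an expected 0.5 × 600 = 300. The husband offers 300 and keeps 1200 − 300 = 900.
Round 1 (the wife proposes): rejecting gives the husband an expected 0.5 × 900 = 450; the wife offers that and keeps 750.

450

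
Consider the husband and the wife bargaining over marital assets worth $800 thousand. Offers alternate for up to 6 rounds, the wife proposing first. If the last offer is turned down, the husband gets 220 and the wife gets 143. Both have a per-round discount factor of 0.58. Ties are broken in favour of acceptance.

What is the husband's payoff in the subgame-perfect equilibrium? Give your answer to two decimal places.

303.56

Work backward from the last round.
Round 6 (the husband proposes): the wife gets 143 if talks fail, so the husband offers 143 and keeps 657.
Round 5 (the wife proposes): the husband can get 657 next round, worth 0.58 × 657 = 381.06 now, so the wife offers 381.06, keeping 418.94.
Round 4 (the husband proposes): the wife can get 418.94 next round, worth 0.58 × 418.94 = 242.9852 now, so the husband offers 242.9852, keeping 557.0148.
Round 3 (the wife proposes): the husband can get 557.0148 next round, worth 0.58 × 557.0148 = 323.068584 now, so the wife offers 323.068584, keeping 476.931416.
Round 2 (the husband proposes): the wife can get 476.931416 next round, worth 0.58 × 476.931416 = 276.62022128 now; the husband offers that and keeps 523.37977872.
Round 1 (the wife proposes): the husband can get 523.37977872 next round, worth 0.58 × 523.37977872 = 303.5602716576 now. The wife offers 303.5602716576 and keeps 800 − 303.5602716576 = 496.4397283424.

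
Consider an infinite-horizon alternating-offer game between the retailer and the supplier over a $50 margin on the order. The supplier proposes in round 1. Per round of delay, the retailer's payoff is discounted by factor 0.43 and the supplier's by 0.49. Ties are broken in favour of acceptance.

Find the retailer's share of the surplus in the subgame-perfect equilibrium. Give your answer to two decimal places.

Let x be the supplier's share when the supplier proposes and y be the retailer's share when the retailer proposes.
The retailer accepts iff offered ≥ 0.43·y, so x = 50 − 0.43y. Symmetrically y = 50 − 0.49x.
Substituting: x = 50 − 0.43(50 − 0.49x), giving x(1 − 0.49·0.43) = 50(1 − 0.43).
So x = 50 × 0.57 / 0.7893 ≈ 36.1079, and the retailer receives 50 − x ≈ 13.8921.

13.89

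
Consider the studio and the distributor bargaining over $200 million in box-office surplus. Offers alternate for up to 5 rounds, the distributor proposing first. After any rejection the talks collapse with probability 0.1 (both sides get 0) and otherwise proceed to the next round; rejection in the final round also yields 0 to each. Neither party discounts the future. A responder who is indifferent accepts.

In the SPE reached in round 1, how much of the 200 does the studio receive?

32.58

By backward induction:
Round 5 (the distributor proposes): rejection yields 0 for the studio; the distributor offers 0 and keeps 200.
Round 4 (the studio proposes): rejecting gives the distributor an expected 0.9 × 200 = 180, so the studio offers 180, keeping 20.
Round 3 (the distributor proposes): rejecting gives the studio an expected 0.9 × 20 = 18. The distributor offers 18 and keeps 200 − 18 = 182.
Round 2 (the studio proposes): rejecting gives the distributor an expected 0.9 × 182 = 163.8, so the studio offers 163.8, keeping 36.2.
Round 1 (the distributor proposes): rejecting gives the studio an expected 0.9 × 36.2 = 32.58, so the distributor offers 32.58, keeping 167.42.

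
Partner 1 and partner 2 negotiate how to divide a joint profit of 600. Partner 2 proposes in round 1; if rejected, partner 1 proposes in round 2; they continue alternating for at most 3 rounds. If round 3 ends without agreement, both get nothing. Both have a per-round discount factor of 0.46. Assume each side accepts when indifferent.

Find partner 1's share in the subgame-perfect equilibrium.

Solve by backward induction from round 3.
Round 3 (partner 2 proposes): rejection yields 0 for partner 1; partner 2 offers 0 and keeps 600.
Round 2 (partner 1 proposes): partner 2 can get 600 next round, worth 0.46 × 600 = 276 now. Partner 1 offers 276 and keeps 600 − 276 = 324.
Round 1 (partner 2 proposes): partner 1 can get 324 next round, worth 0.46 × 324 = 149.04 now, so partner 2 offers 149.04, keeping 450.96.

149.04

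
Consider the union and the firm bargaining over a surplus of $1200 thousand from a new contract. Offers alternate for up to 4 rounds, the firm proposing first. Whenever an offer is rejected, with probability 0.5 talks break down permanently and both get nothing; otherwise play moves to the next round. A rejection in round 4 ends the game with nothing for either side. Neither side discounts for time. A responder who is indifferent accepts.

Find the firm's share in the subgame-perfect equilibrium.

750

By backward induction:
Round 4 (the union proposes): rejection yields 0 for the firm; the union offers 0 and keeps 1200.
Round 3 (the firm proposes): rejecting gives the union an expected 0.5 × 1200 = 600. The firm offers 600 and keeps 1200 − 600 = 600.
Round 2 (the union proposes): rejecting gives the firm an expected 0.5 × 600 = 300; the union offers that and keeps 900.
Round 1 (the firm proposes): rejecting gives the union an expected 0.5 × 900 = 450, so the firm offers 450, keeping 750.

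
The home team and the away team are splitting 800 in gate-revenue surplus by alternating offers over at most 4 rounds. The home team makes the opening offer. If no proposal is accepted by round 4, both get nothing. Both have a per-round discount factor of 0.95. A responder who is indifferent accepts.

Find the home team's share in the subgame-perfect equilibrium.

Round 4 (the away team proposes): rejection yields 0 for the home team; the away team offers 0 and keeps 800.
Round 3 (the home team proposes): the away team can get 800 next round, worth 0.95 × 800 = 760 now; the home team offers that and keeps 40.
Round 2 (the away team proposes): the home team can get 40 next round, worth 0.95 × 40 = 38 now, so the away team offers 38, keeping 762.
Round 1 (the home team proposes): the away team can get 762 next round, worth 0.95 × 762 = 723.9 now; the home team offers that and keeps 76.1.

76.1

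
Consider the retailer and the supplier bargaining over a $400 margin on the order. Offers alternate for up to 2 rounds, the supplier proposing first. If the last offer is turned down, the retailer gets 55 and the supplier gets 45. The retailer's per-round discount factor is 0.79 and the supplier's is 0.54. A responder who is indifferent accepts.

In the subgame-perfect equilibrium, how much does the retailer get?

280.45

Solve by backward induction from round 2.
Round 2 (the retailer proposes): the supplier gets 45 if talks fail, so the retailer offers 45 and keeps 355.
Round 1 (the supplier proposes): the retailer can get 355 next round, worth 0.79 × 355 = 280.45 now, so the supplier offers 280.45, keeping 119.55.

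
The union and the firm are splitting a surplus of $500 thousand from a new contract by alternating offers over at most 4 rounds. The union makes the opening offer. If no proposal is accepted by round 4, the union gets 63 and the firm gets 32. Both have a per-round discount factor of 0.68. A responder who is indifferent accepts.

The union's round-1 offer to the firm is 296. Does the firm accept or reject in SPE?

Accept

Round 4 (the firm proposes): the union gets 63 if talks fail, so the firm offers 63 and keeps 437.
Round 3 (the union proposes): the firm can get 437 next round, worth 0.68 × 437 = 297.16 now, so the union offers 297.16, keeping 202.84.
Round 2 (the firm proposes): the union can get 202.84 next round, worth 0.68 × 202.84 = 137.9312 now; the firm offers that and keeps 362.0688.
So by rejecting in round 1, the firm gets 362.0688 next round, worth 0.68 × 362.0688 = 246.206784 now.
Offer 296 ≥ 246.206784, so the firm accepts.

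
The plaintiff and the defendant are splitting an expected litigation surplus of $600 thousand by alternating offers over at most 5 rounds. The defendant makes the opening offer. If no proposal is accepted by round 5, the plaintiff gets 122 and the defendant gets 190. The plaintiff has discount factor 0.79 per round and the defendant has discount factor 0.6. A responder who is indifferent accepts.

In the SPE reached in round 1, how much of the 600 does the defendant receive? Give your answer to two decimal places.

293.12

Round 5 (the defendant proposes): the plaintiff gets 122 if talks fail, so the defendant offers 122 and keeps 478.
Round 4 (the plaintiff proposes): the defendant can get 478 next round, worth 0.6 × 478 = 286.8 now, so the plaintiff offers 286.8, keeping 313.2.
Round 3 (the defendant proposes): the plaintiff can get 313.2 next round, worth 0.79 × 313.2 = 247.428 now, so the defendant offers 247.428, keeping 352.572.
Round 2 (the plaintiff proposes): the defendant can get 352.572 next round, worth 0.6 × 352.572 = 211.5432 now. The plaintiff offers 211.5432 and keeps 600 − 211.5432 = 388.4568.
Round 1 (the defendant proposes): the plaintiff can get 388.4568 next round, worth 0.79 × 388.4568 = 306.880872 now, so the defendant offers 306.880872, keeping 293.119128.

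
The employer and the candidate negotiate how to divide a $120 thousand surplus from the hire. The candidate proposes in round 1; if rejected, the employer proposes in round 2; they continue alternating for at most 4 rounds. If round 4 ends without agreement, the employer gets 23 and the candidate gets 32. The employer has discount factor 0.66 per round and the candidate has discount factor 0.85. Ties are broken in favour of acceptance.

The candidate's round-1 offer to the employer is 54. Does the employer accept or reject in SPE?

Round 4 (the employer proposes): the candidate gets 32 if talks fail, so the employer offers 32 and keeps 88.
Round 3 (the candidate proposes): the employer can get 88 next round, worth 0.66 × 88 = 58.08 now, so the candidate offers 58.08, keeping 61.92.
Round 2 (the employer proposes): the candidate can get 61.92 next round, worth 0.85 × 61.92 = 52.632 now, so the employer offers 52.632, keeping 67.368.
So by rejecting in round 1, the employer gets 67.368 next round, worth 0.66 × 67.368 = 44.46288 now.
Offer 54 ≥ 44.46288, so the employer accepts.

Accept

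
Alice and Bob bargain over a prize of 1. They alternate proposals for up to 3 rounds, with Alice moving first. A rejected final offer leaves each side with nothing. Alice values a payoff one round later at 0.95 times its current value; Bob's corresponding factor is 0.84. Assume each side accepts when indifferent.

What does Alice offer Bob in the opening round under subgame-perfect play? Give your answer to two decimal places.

0.04

Round 3 (Alice proposes): rejection yields 0 for Bob; Alice offers 0 and keeps 1.
Round 2 (Bob proposes): Alice can get 1 next round, worth 0.95 × 1 = 0.95 now, so Bob offers 0.95, keeping 0.05.
Round 1 (Alice proposes): Bob can get 0.05 next round, worth 0.84 × 0.05 = 0.042 now; Alice offers that and keeps 0.958.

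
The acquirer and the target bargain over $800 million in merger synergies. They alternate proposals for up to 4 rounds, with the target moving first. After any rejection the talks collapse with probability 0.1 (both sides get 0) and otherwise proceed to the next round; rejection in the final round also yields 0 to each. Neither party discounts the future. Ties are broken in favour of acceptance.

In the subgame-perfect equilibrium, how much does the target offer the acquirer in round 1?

655.2

By backward induction:
Round 4 (the acquirer proposes): rejection yields 0 for the target; the acquirer offers 0 and keeps 800.
Round 3 (the target proposes): rejecting gives the acquirer an expected 0.9 × 800 = 720, so the target offers 720, keeping 80.
Round 2 (the acquirer proposes): rejecting gives the target an expected 0.9 × 80 = 72, so the acquirer offers 72, keeping 728.
Round 1 (the target proposes): rejecting gives the acquirer an expected 0.9 × 728 = 655.2; the target offers that and keeps 144.8.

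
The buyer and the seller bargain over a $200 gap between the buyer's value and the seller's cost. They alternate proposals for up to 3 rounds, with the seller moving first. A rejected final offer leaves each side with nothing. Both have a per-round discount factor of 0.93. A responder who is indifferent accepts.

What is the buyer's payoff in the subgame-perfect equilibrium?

Round 3 (the seller proposes): the buyer will accept anything ≥ 0, so the seller offers 0 and keeps 200.
Round 2 (the buyer proposes): the seller can get 200 next round, worth 0.93 × 200 = 186 now. The buyer offers 186 and keeps 200 − 186 = 14.
Round 1 (the seller proposes): the buyer can get 14 next round, worth 0.93 × 14 = 13.02 now, so the seller offers 13.02, keeping 186.98.

13.02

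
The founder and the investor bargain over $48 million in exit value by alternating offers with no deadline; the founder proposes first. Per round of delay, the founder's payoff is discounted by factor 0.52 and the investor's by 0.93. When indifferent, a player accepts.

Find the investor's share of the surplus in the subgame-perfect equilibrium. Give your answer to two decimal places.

41.49

Let x be the founder's share when the founder proposes and y be the investor's share when the investor proposes.
The investor accepts iff offered ≥ 0.93·y, so x = 48 − 0.93y. Symmetrically y = 48 − 0.52x.
Substituting: x = 48 − 0.93(48 − 0.52x), giving x(1 − 0.52·0.93) = 48(1 − 0.93).
So x = 48 × 0.07 / 0.5164 ≈ 6.5066, and the investor receives 48 − x ≈ 41.4934.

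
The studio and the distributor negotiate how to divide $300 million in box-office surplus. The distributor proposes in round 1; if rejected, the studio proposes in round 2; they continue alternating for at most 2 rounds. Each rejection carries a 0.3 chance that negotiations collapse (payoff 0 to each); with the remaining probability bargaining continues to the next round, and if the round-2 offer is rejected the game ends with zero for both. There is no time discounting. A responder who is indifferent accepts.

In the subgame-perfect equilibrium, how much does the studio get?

210

Round 2 (the studio proposes): rejection yields 0 for the distributor; the studio offers 0 and keeps 300.
Round 1 (the distributor proposes): rejecting gives the studio an expected 0.7 × 300 = 210, so the distributor offers 210, keeping 90.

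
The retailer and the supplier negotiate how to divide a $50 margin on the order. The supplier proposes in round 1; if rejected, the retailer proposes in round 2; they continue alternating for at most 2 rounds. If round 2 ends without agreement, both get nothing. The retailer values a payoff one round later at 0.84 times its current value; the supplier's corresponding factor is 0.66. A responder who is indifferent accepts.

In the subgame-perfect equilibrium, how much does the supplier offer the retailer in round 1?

42

Round 2 (the retailer proposes): rejection yields 0 for the supplier; the retailer offers 0 and keeps 50.
Round 1 (the supplier proposes): the retailer can get 50 next round, worth 0.84 × 50 = 42 now, so the supplier offers 42, keeping 8.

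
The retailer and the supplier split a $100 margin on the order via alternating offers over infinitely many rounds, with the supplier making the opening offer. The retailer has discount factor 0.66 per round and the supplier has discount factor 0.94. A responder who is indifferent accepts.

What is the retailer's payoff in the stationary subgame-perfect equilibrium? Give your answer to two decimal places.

10.43

In a stationary SPE each proposer offers the other exactly their discounted continuation value.
If the supplier keeps x when proposing and the retailer keeps y when proposing, then x = 100 − 0.66y and y = 100 − 0.94x.
Solving: x = 100(1 − 0.66) / (1 − 0.94·0.66) = 34 / 0.3796 ≈ 89.5680.
The retailer gets 100 − 89.5680 ≈ 10.4320.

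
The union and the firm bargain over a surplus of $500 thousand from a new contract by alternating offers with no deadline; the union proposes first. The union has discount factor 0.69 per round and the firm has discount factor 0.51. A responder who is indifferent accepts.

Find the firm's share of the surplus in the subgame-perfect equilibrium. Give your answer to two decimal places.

Let x be the union's share when the union proposes and y be the firm's share when the firm proposes.
The firm accepts iff offered ≥ 0.51·y, so x = 500 − 0.51y. Symmetrically y = 500 − 0.69x.
Substituting: x = 500 − 0.51(500 − 0.69x), giving x(1 − 0.69·0.51) = 500(1 − 0.51).
So x = 500 × 0.49 / 0.6481 ≈ 378.0281, and the firm receives 500 − x ≈ 121.9719.

121.97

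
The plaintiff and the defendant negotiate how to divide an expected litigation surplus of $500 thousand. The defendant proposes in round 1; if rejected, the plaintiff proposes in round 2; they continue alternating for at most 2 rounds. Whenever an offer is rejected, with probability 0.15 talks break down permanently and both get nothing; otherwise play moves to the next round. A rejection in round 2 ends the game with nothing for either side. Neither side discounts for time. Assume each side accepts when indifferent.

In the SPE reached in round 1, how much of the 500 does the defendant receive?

Round 2 (the plaintiff proposes): the defendant will accept anything ≥ 0, so the plaintiff offers 0 and keeps 500.
Round 1 (the defendant proposes): rejecting gives the plaintiff an expected 0.85 × 500 = 425. The defendant offers 425 and keeps 500 − 425 = 75.

75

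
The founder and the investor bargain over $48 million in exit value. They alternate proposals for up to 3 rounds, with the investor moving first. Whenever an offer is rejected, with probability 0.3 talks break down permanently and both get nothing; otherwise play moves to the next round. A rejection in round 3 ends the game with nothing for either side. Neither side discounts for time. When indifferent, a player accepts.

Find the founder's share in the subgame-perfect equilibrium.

10.08

Round 3 (the investor proposes): the founder will accept anything ≥ 0, so the investor offers 0 and keeps 48.
Round 2 (the founder proposes): rejecting gives the investor an expected 0.7 × 48 = 33.6. The founder offers 33.6 and keeps 48 − 33.6 = 14.4.
Round 1 (the investor proposes): rejecting gives the founder an expected 0.7 × 14.4 = 10.08; the investor offers that and keeps 37.92.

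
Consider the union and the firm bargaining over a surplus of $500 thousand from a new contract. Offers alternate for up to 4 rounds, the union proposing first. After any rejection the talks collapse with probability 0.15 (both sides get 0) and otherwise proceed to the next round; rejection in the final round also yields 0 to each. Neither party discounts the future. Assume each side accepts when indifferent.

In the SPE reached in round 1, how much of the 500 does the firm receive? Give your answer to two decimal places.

370.81

Round 4 (the firm proposes): the union will accept anything ≥ 0, so the firm offers 0 and keeps 500.
Round 3 (the union proposes): rejecting gives the firm an expected 0.85 × 500 = 425; the union offers that and keeps 75.
Round 2 (the firm proposes): rejecting gives the union an expected 0.85 × 75 = 63.75. The firm offers 63.75 and keeps 500 − 63.75 = 436.25.
Round 1 (the union proposes): rejecting gives the firm an expected 0.85 × 436.25 = 370.8125; the union offers that and keeps 129.1875.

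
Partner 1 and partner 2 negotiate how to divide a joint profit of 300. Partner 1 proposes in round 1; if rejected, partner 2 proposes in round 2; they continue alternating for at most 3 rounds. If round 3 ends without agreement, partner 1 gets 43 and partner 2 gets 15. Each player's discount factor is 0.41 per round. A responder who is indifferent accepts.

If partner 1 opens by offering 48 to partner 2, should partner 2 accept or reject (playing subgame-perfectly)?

Reject

Work out partner 2's continuation value if the offer is rejected.
Round 3 (partner 1 proposes): partner 2 gets 15 if talks fail, so partner 1 offers 15 and keeps 285.
Round 2 (partner 2 proposes): partner 1 can get 285 next round, worth 0.41 × 285 = 116.85 now. Partner 2 offers 116.85 and keeps 300 − 116.85 = 183.15.
So by rejecting in round 1, partner 2 gets 183.15 next round, worth 0.41 × 183.15 = 75.0915 now.
Offer 48 < 75.0915, so partner 2 rejects.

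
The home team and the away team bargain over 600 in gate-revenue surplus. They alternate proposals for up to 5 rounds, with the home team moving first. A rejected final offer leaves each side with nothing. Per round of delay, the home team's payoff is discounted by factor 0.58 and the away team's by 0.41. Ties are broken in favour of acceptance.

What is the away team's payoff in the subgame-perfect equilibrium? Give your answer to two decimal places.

127.89

Solve by backward induction from round 5.
Round 5 (the home team proposes): rejection yields 0 for the away team; the home team offers 0 and keeps 600.
Round 4 (the away team proposes): the home team can get 600 next round, worth 0.58 × 600 = 348 now. The away team offers 348 and keeps 600 − 348 = 252.
Round 3 (the home team proposes): the away team can get 252 next round, worth 0.41 × 252 = 103.32 now; the home team offers that and keeps 496.68.
Round 2 (the away team proposes): the home team can get 496.68 next round, worth 0.58 × 496.68 = 288.0744 now; the away team offers that and keeps 311.9256.
Round 1 (the home team proposes): the away team can get 311.9256 next round, worth 0.41 × 311.9256 = 127.889496 now, so the home team offers 127.889496, keeping 472.110504.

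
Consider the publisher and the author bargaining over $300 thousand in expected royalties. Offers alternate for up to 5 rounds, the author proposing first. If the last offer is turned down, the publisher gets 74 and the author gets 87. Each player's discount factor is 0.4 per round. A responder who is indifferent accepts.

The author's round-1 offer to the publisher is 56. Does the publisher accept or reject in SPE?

Round 5 (the author proposes): the publisher gets 74 if talks fail, so the author offers 74 and keeps 226.
Round 4 (the publisher proposes): the author can get 226 next round, worth 0.4 × 226 = 90.4 now, so the publisher offers 90.4, keeping 209.6.
Round 3 (the author proposes): the publisher can get 209.6 next round, worth 0.4 × 209.6 = 83.84 now. The author offers 83.84 and keeps 300 − 83.84 = 216.16.
Round 2 (the publisher proposes): the author can get 216.16 next round, worth 0.4 × 216.16 = 86.464 now, so the publisher offers 86.464, keeping 213.536.
So by rejecting in round 1, the publisher gets 213.536 next round, worth 0.4 × 213.536 = 85.4144 now.
Offer 56 < 85.4144, so the publisher rejects.

Reject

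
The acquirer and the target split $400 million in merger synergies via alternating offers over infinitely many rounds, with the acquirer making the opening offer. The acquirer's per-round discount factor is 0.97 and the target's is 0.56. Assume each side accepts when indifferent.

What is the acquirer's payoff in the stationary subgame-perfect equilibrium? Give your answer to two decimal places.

385.29

When the acquirer proposes, the target accepts any offer worth at least 0.56 times what the target would get by proposing next round; and vice versa.
This gives x = 400 − 0.56y and y = 400 − 0.97x, where x and y are each side's share when it proposes.
Hence (1 − 0.56·0.97)x = 400(1 − 0.56), i.e. 0.4568·x = 176.
x ≈ 385.2890; the target's share is 400 − x ≈ 14.7110.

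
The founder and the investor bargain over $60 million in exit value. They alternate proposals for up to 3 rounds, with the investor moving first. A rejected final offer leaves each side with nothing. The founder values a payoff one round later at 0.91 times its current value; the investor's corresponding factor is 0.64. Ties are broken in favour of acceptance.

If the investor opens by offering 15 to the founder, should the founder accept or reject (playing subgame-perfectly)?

Reject

Round 3 (the investor proposes): rejection yields 0 for the founder; the investor offers 0 and keeps 60.
Round 2 (the founder proposes): the investor can get 60 next round, worth 0.64 × 60 = 38.4 now; the founder offers that and keeps 21.6.
So by rejecting in round 1, the founder gets 21.6 next round, worth 0.91 × 21.6 = 19.656 now.
Offer 15 < 19.656, so the founder rejects.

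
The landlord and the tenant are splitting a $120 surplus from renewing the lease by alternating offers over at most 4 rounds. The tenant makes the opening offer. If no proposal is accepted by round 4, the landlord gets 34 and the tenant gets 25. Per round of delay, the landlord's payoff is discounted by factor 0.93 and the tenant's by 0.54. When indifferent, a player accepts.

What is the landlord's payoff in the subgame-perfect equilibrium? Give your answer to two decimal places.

Work backward from the last round.
Round 4 (the landlord proposes): the tenant gets 25 if talks fail, so the landlord offers 25 and keeps 95.
Round 3 (the tenant proposes): the landlord can get 95 next round, worth 0.93 × 95 = 88.35 now, so the tenant offers 88.35, keeping 31.65.
Round 2 (the landlord proposes): the tenant can get 31.65 next round, worth 0.54 × 31.65 = 17.091 now, so the landlord offers 17.091, keeping 102.909.
Round 1 (the tenant proposes): the landlord can get 102.909 next round, worth 0.93 × 102.909 = 95.70537 now; the tenant offers that and keeps 24.29463.

95.71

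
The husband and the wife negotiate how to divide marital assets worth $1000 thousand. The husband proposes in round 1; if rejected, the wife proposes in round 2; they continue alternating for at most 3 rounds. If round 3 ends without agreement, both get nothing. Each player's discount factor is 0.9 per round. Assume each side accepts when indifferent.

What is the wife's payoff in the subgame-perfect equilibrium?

Solve by backward induction from round 3.
Round 3 (the husband proposes): the wife will accept anything ≥ 0, so the husband offers 0 and keeps 1000.
Round 2 (the wife proposes): the husband can get 1000 next round, worth 0.9 × 1000 = 900 now. The wife offers 900 and keeps 1000 − 900 = 100.
Round 1 (the husband proposes): the wife can get 100 next round, worth 0.9 × 100 = 90 now. The husband offers 90 and keeps 1000 − 90 = 910.

90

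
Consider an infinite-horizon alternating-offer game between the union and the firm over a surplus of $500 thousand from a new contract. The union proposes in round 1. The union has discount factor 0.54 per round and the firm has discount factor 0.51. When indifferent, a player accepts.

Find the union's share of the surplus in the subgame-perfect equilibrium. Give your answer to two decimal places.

When the union proposes, the firm accepts any offer worth at least 0.51 times what the firm would get by proposing next round; and vice versa.
This gives x = 500 − 0.51y and y = 500 − 0.54x, where x and y are each side's share when it proposes.
Hence (1 − 0.51·0.54)x = 500(1 − 0.51), i.e. 0.7246·x = 245.
x ≈ 338.1176; the firm's share is 500 − x ≈ 161.8824.

338.12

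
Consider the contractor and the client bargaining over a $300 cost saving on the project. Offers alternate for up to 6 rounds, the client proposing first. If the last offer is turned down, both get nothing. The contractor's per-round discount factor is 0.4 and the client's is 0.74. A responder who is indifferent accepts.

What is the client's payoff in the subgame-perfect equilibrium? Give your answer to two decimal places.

Round 6 (the contractor proposes): the client will accept anything ≥ 0, so the contractor offers 0 and keeps 300.
Round 5 (the client proposes): the contractor can get 300 next round, worth 0.4 × 300 = 120 now. The client offers 120 and keeps 300 − 120 = 180.
Round 4 (the contractor proposes): the client can get 180 next round, worth 0.74 × 180 = 133.2 now; the contractor offers that and keeps 166.8.
Round 3 (the client proposes): the contractor can get 166.8 next round, worth 0.4 × 166.8 = 66.72 now; the client offers that and keeps 233.28.
Round 2 (the contractor proposes): the client can get 233.28 next round, worth 0.74 × 233.28 = 172.6272 now; the contractor offers that and keeps 127.3728.
Round 1 (the client proposes): the contractor can get 127.3728 next round, worth 0.4 × 127.3728 = 50.94912 now. The client offers 50.94912 and keeps 300 − 50.94912 = 249.05088.

249.05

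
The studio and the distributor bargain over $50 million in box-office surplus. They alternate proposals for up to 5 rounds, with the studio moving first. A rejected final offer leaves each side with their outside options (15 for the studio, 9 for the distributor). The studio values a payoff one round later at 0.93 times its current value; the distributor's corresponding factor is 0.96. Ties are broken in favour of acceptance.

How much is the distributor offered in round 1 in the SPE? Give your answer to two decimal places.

13.53

Solve by backward induction from round 5.
Round 5 (the studio proposes): the distributor gets 9 if talks fail, so the studio offers 9 and keeps 41.
Round 4 (the distributor proposes): the studio can get 41 next round, worth 0.93 × 41 = 38.13 now; the distributor offers that and keeps 11.87.
Round 3 (the studio proposes): the distributor can get 11.87 next round, worth 0.96 × 11.87 = 11.3952 now; the studio offers that and keeps 38.6048.
Round 2 (the distributor proposes): the studio can get 38.6048 next round, worth 0.93 × 38.6048 = 35.902464 now. The distributor offers 35.902464 and keeps 50 − 35.902464 = 14.097536.
Round 1 (the studio proposes): the distributor can get 14.097536 next round, worth 0.96 × 14.097536 = 13.53363456 now; the studio offers that and keeps 36.46636544.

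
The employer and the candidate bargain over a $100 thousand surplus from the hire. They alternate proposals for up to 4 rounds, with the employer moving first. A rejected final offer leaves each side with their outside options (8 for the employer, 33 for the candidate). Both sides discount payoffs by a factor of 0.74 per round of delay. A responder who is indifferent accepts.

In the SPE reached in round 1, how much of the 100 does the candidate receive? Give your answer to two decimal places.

Solve by backward induction from round 4.
Round 4 (the candidate proposes): the employer gets 8 if talks fail, so the candidate offers 8 and keeps 92.
Round 3 (the employer proposes): the candidate can get 92 next round, worth 0.74 × 92 = 68.08 now. The employer offers 68.08 and keeps 100 − 68.08 = 31.92.
Round 2 (the candidate proposes): the employer can get 31.92 next round, worth 0.74 × 31.92 = 23.6208 now. The candidate offers 23.6208 and keeps 100 − 23.6208 = 76.3792.
Round 1 (the employer proposes): the candidate can get 76.3792 next round, worth 0.74 × 76.3792 = 56.520608 now. The employer offers 56.520608 and keeps 100 − 56.520608 = 43.479392.

56.52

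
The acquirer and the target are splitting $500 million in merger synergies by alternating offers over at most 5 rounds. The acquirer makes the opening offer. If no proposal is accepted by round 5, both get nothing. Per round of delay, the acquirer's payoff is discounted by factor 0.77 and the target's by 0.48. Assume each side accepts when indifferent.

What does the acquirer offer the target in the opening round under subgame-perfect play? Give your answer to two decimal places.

Round 5 (the acquirer proposes): rejection yields 0 for the target; the acquirer offers 0 and keeps 500.
Round 4 (the target proposes): the acquirer can get 500 next round, worth 0.77 × 500 = 385 now; the target offers that and keeps 115.
Round 3 (the acquirer proposes): the target can get 115 next round, worth 0.48 × 115 = 55.2 now, so the acquirer offers 55.2, keeping 444.8.
Round 2 (the target proposes): the acquirer can get 444.8 next round, worth 0.77 × 444.8 = 342.496 now, so the target offers 342.496, keeping 157.504.
Round 1 (the acquirer proposes): the target can get 157.504 next round, worth 0.48 × 157.504 = 75.60192 now, so the acquirer offers 75.60192, keeping 424.39808.

75.60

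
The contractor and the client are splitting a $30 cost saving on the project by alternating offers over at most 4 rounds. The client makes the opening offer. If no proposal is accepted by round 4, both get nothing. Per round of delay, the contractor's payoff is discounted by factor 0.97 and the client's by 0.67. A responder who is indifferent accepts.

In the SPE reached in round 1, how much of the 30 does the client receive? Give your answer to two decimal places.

Round 4 (the contractor proposes): the client will accept anything ≥ 0, so the contractor offers 0 and keeps 30.
Round 3 (the client proposes): the contractor can get 30 next round, worth 0.97 × 30 = 29.1 now, so the client offers 29.1, keeping 0.9.
Round 2 (the contractor proposes): the client can get 0.9 next round, worth 0.67 × 0.9 = 0.603 now; the contractor offers that and keeps 29.397.
Round 1 (the client proposes): the contractor can get 29.397 next round, worth 0.97 × 29.397 = 28.51509 now; the client offers that and keeps 1.48491.

1.48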